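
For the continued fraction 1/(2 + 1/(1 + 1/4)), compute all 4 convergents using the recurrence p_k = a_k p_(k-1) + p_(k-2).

0/1, 1/2, 1/3, 5/14

Using the convergent recurrence p_i = a_i*p_{i-1} + p_{i-2}, q_i = a_i*q_{i-1} + q_{i-2} with p_{-2}=0, p_{-1}=1, q_{-2}=1, q_{-1}=0:
  i=0: a_0=0, p_0 = 0*1 + 0 = 0, q_0 = 0*0 + 1 = 1.
  i=1: a_1=2, p_1 = 2*0 + 1 = 1, q_1 = 2*1 + 0 = 2.
  i=2: a_2=1, p_2 = 1*1 + 0 = 1, q_2 = 1*2 + 1 = 3.
  i=3: a_3=4, p_3 = 4*1 + 1 = 5, q_3 = 4*3 + 2 = 14.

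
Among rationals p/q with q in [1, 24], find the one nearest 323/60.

70/13

Expand x = 323/60 as a continued fraction with the Euclidean algorithm:
  323 = 5*60 + 23, so a_0 = 5.
  60 = 2*23 + 14, so a_1 = 2.
  23 = 1*14 + 9, so a_2 = 1.
  14 = 1*9 + 5, so a_3 = 1.
  9 = 1*5 + 4, so a_4 = 1.
  5 = 1*4 + 1, so a_5 = 1.
  4 = 4*1 + 0, so a_6 = 4.
so x = [5; 2, 1, 1, 1, 1, 4].
Convergents (p_i = a_i*p_{i-1} + p_{i-2}, q_i = a_i*q_{i-1} + q_{i-2} with p_{-2}=0, p_{-1}=1, q_{-2}=1, q_{-1}=0), until the denominator exceeds 24:
  i=0: a_0=5, p_0 = 5*1 + 0 = 5, q_0 = 5*0 + 1 = 1.
  i=1: a_1=2, p_1 = 2*5 + 1 = 11, q_1 = 2*1 + 0 = 2.
  i=2: a_2=1, p_2 = 1*11 + 5 = 16, q_2 = 1*2 + 1 = 3.
  i=3: a_3=1, p_3 = 1*16 + 11 = 27, q_3 = 1*3 + 2 = 5.
  i=4: a_4=1, p_4 = 1*27 + 16 = 43, q_4 = 1*5 + 3 = 8.
  i=5: a_5=1, p_5 = 1*43 + 27 = 70, q_5 = 1*8 + 5 = 13.
  i=6: a_6=4, p_6 = 4*70 + 43 = 323, q_6 = 4*13 + 8 = 60.
q_6 = 60 > 24, so the last convergent with denominator <= 24 is p_5/q_5 = 70/13.
The closest fraction with denominator <= 24 is either p_5/q_5 or the intermediate fraction (k*p_5 + p_4)/(k*q_5 + q_4) with the largest k >= 1 whose denominator stays <= 24; these approach x as k grows, and every other convergent or intermediate fraction in range is farther away.
Largest k: floor((24 - q_4)/q_5) = floor((24 - 8)/13) = 1.
That gives (1*70 + 43)/(1*13 + 8) = 113/21.
Compare the errors: |x - 70/13| = |323*13 - 70*60|/(60*13) = 1/780, and |x - 113/21| = |323*21 - 113*60|/(60*21) = 3/1260.
Cross-multiplying, 1*1260 = 1260 < 2340 = 3*780, so 1/780 is smaller: the convergent 70/13 is closer to x than 113/21.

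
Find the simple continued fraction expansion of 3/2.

Run the Euclidean algorithm on 3 and 2; the successive quotients are the partial quotients a_0, a_1, ... (each step inverts the fractional part left over by the previous one):
  3 = 1*2 + 1, so a_0 = 1.
  2 = 2*1 + 0, so a_1 = 2.
The remainder reaches 0 after 2 divisions, so the expansion has 2 partial quotients, read off in order.

[1; 2]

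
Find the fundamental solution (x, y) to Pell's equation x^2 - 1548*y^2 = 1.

(x, y) = (24248647, 616314)

First expand sqrt(1548) as a continued fraction. With x_i = (sqrt(1548) + m_i)/d_i and (m_0, d_0) = (0, 1): a_0 = floor(sqrt(1548)) = 39, since 39^2 = 1521 <= 1548 < 1600 = 40^2.
Iterate m_{i+1} = d_i*a_i - m_i, d_{i+1} = (1548 - m_{i+1}^2)/d_i, a_{i+1} = floor((a_0 + m_{i+1})/d_{i+1}):
  m_1 = 1*39 - 0 = 39, d_1 = (1548 - 39^2)/1 = 27/1 = 27, a_1 = floor((39 + 39)/27) = 2.
  m_2 = 27*2 - 39 = 15, d_2 = (1548 - 15^2)/27 = 1323/27 = 49, a_2 = floor((39 + 15)/49) = 1.
  m_3 = 49*1 - 15 = 34, d_3 = (1548 - 34^2)/49 = 392/49 = 8, a_3 = floor((39 + 34)/8) = 9.
  m_4 = 8*9 - 34 = 38, d_4 = (1548 - 38^2)/8 = 104/8 = 13, a_4 = floor((39 + 38)/13) = 5.
  m_5 = 13*5 - 38 = 27, d_5 = (1548 - 27^2)/13 = 819/13 = 63, a_5 = floor((39 + 27)/63) = 1.
  m_6 = 63*1 - 27 = 36, d_6 = (1548 - 36^2)/63 = 252/63 = 4, a_6 = floor((39 + 36)/4) = 18.
  m_7 = 4*18 - 36 = 36, d_7 = (1548 - 36^2)/4 = 252/4 = 63, a_7 = floor((39 + 36)/63) = 1.
  m_8 = 63*1 - 36 = 27, d_8 = (1548 - 27^2)/63 = 819/63 = 13, a_8 = floor((39 + 27)/13) = 5.
  m_9 = 13*5 - 27 = 38, d_9 = (1548 - 38^2)/13 = 104/13 = 8, a_9 = floor((39 + 38)/8) = 9.
  m_10 = 8*9 - 38 = 34, d_10 = (1548 - 34^2)/8 = 392/8 = 49, a_10 = floor((39 + 34)/49) = 1.
  m_11 = 49*1 - 34 = 15, d_11 = (1548 - 15^2)/49 = 1323/49 = 27, a_11 = floor((39 + 15)/27) = 2.
  m_12 = 27*2 - 15 = 39, d_12 = (1548 - 39^2)/27 = 27/27 = 1, a_12 = floor((39 + 39)/1) = 78.
  m_13 = 1*78 - 39 = 39, d_13 = (1548 - 39^2)/1 = 27/1 = 27: (m_13, d_13) = (m_1, d_1) = (39, 27), so from here the quotients repeat a_1, ..., a_12; the period length is 12.
So sqrt(1548) = [39; (2, 1, 9, 5, 1, 18, 1, 5, 9, 1, 2, 78)] with period length k = 12.
k is even, so the fundamental solution of x^2 - 1548y^2 = 1 is (p_{k-1}, q_{k-1}) = (p_11, q_11); compute convergents through index 11.
Convergents (p_i = a_i*p_{i-1} + p_{i-2}, q_i = a_i*q_{i-1} + q_{i-2} with p_{-2}=0, p_{-1}=1, q_{-2}=1, q_{-1}=0):
  i=0: a_0=39, p_0 = 39*1 + 0 = 39, q_0 = 39*0 + 1 = 1.
  i=1: a_1=2, p_1 = 2*39 + 1 = 79, q_1 = 2*1 + 0 = 2.
  i=2: a_2=1, p_2 = 1*79 + 39 = 118, q_2 = 1*2 + 1 = 3.
  i=3: a_3=9, p_3 = 9*118 + 79 = 1141, q_3 = 9*3 + 2 = 29.
  i=4: a_4=5, p_4 = 5*1141 + 118 = 5823, q_4 = 5*29 + 3 = 148.
  i=5: a_5=1, p_5 = 1*5823 + 1141 = 6964, q_5 = 1*148 + 29 = 177.
  i=6: a_6=18, p_6 = 18*6964 + 5823 = 131175, q_6 = 18*177 + 148 = 3334.
  i=7: a_7=1, p_7 = 1*131175 + 6964 = 138139, q_7 = 1*3334 + 177 = 3511.
  i=8: a_8=5, p_8 = 5*138139 + 131175 = 821870, q_8 = 5*3511 + 3334 = 20889.
  i=9: a_9=9, p_9 = 9*821870 + 138139 = 7534969, q_9 = 9*20889 + 3511 = 191512.
  i=10: a_10=1, p_10 = 1*7534969 + 821870 = 8356839, q_10 = 1*191512 + 20889 = 212401.
  i=11: a_11=2, p_11 = 2*8356839 + 7534969 = 24248647, q_11 = 2*212401 + 191512 = 616314.
Check: 24248647^2 - 1548*616314^2 = 587996881330609 - 587996881330608 = 1, so (x, y) = (24248647, 616314) solves the equation, and by the theorem it is the least positive solution.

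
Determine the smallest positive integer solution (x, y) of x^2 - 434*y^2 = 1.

First expand sqrt(434) as a continued fraction. With x_i = (sqrt(434) + m_i)/d_i and (m_0, d_0) = (0, 1): a_0 = floor(sqrt(434)) = 20, since 20^2 = 400 <= 434 < 441 = 21^2.
Iterate m_{i+1} = d_i*a_i - m_i, d_{i+1} = (434 - m_{i+1}^2)/d_i, a_{i+1} = floor((a_0 + m_{i+1})/d_{i+1}):
  m_1 = 1*20 - 0 = 20, d_1 = (434 - 20^2)/1 = 34/1 = 34, a_1 = floor((20 + 20)/34) = 1.
  m_2 = 34*1 - 20 = 14, d_2 = (434 - 14^2)/34 = 238/34 = 7, a_2 = floor((20 + 14)/7) = 4.
  m_3 = 7*4 - 14 = 14, d_3 = (434 - 14^2)/7 = 238/7 = 34, a_3 = floor((20 + 14)/34) = 1.
  m_4 = 34*1 - 14 = 20, d_4 = (434 - 20^2)/34 = 34/34 = 1, a_4 = floor((20 + 20)/1) = 40.
  m_5 = 1*40 - 20 = 20, d_5 = (434 - 20^2)/1 = 34/1 = 34: (m_5, d_5) = (m_1, d_1) = (20, 34), so from here the quotients repeat a_1, ..., a_4; the period length is 4.
So sqrt(434) = [20; (1, 4, 1, 40)] with period length k = 4.
k is even, so the fundamental solution of x^2 - 434y^2 = 1 is (p_{k-1}, q_{k-1}) = (p_3, q_3); compute convergents through index 3.
Convergents (p_i = a_i*p_{i-1} + p_{i-2}, q_i = a_i*q_{i-1} + q_{i-2} with p_{-2}=0, p_{-1}=1, q_{-2}=1, q_{-1}=0):
  i=0: a_0=20, p_0 = 20*1 + 0 = 20, q_0 = 20*0 + 1 = 1.
  i=1: a_1=1, p_1 = 1*20 + 1 = 21, q_1 = 1*1 + 0 = 1.
  i=2: a_2=4, p_2 = 4*21 + 20 = 104, q_2 = 4*1 + 1 = 5.
  i=3: a_3=1, p_3 = 1*104 + 21 = 125, q_3 = 1*5 + 1 = 6.
Check: 125^2 - 434*6^2 = 15625 - 15624 = 1, so (x, y) = (125, 6) solves the equation, and by the theorem it is the least positive solution.

(x, y) = (125, 6)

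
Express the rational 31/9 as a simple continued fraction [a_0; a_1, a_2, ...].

Run the Euclidean algorithm on 31 and 9; the successive quotients are the partial quotients a_0, a_1, ... (each step inverts the fractional part left over by the previous one):
  31 = 3*9 + 4, so a_0 = 3.
  9 = 2*4 + 1, so a_1 = 2.
  4 = 4*1 + 0, so a_2 = 4.
The remainder reaches 0 after 3 divisions, so the expansion has 3 partial quotients, read off in order.

[3; 2, 4]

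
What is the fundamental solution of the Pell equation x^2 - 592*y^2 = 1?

First expand sqrt(592) as a continued fraction. With x_i = (sqrt(592) + m_i)/d_i and (m_0, d_0) = (0, 1): a_0 = floor(sqrt(592)) = 24, since 24^2 = 576 <= 592 < 625 = 25^2.
Iterate m_{i+1} = d_i*a_i - m_i, d_{i+1} = (592 - m_{i+1}^2)/d_i, a_{i+1} = floor((a_0 + m_{i+1})/d_{i+1}):
  m_1 = 1*24 - 0 = 24, d_1 = (592 - 24^2)/1 = 16/1 = 16, a_1 = floor((24 + 24)/16) = 3.
  m_2 = 16*3 - 24 = 24, d_2 = (592 - 24^2)/16 = 16/16 = 1, a_2 = floor((24 + 24)/1) = 48.
  m_3 = 1*48 - 24 = 24, d_3 = (592 - 24^2)/1 = 16/1 = 16: (m_3, d_3) = (m_1, d_1) = (24, 16), so from here the quotients repeat a_1, a_2; the period length is 2.
So sqrt(592) = [24; (3, 48)] with period length k = 2.
k is even, so the fundamental solution of x^2 - 592y^2 = 1 is (p_{k-1}, q_{k-1}) = (p_1, q_1); compute convergents through index 1.
Convergents (p_i = a_i*p_{i-1} + p_{i-2}, q_i = a_i*q_{i-1} + q_{i-2} with p_{-2}=0, p_{-1}=1, q_{-2}=1, q_{-1}=0):
  i=0: a_0=24, p_0 = 24*1 + 0 = 24, q_0 = 24*0 + 1 = 1.
  i=1: a_1=3, p_1 = 3*24 + 1 = 73, q_1 = 3*1 + 0 = 3.
Check: 73^2 - 592*3^2 = 5329 - 5328 = 1, so (x, y) = (73, 3) solves the equation, and by the theorem it is the least positive solution.

(x, y) = (73, 3)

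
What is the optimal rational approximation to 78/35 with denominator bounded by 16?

Expand x = 78/35 as a continued fraction with the Euclidean algorithm:
  78 = 2*35 + 8, so a_0 = 2.
  35 = 4*8 + 3, so a_1 = 4.
  8 = 2*3 + 2, so a_2 = 2.
  3 = 1*2 + 1, so a_3 = 1.
  2 = 2*1 + 0, so a_4 = 2.
so x = [2; 4, 2, 1, 2].
Convergents (p_i = a_i*p_{i-1} + p_{i-2}, q_i = a_i*q_{i-1} + q_{i-2} with p_{-2}=0, p_{-1}=1, q_{-2}=1, q_{-1}=0), until the denominator exceeds 16:
  i=0: a_0=2, p_0 = 2*1 + 0 = 2, q_0 = 2*0 + 1 = 1.
  i=1: a_1=4, p_1 = 4*2 + 1 = 9, q_1 = 4*1 + 0 = 4.
  i=2: a_2=2, p_2 = 2*9 + 2 = 20, q_2 = 2*4 + 1 = 9.
  i=3: a_3=1, p_3 = 1*20 + 9 = 29, q_3 = 1*9 + 4 = 13.
  i=4: a_4=2, p_4 = 2*29 + 20 = 78, q_4 = 2*13 + 9 = 35.
q_4 = 35 > 16, so the last convergent with denominator <= 16 is p_3/q_3 = 29/13.
The closest fraction with denominator <= 16 is either p_3/q_3 or the intermediate fraction (k*p_3 + p_2)/(k*q_3 + q_2) with the largest k >= 1 whose denominator stays <= 16; these approach x as k grows, and every other convergent or intermediate fraction in range is farther away.
Largest k: floor((16 - q_2)/q_3) = floor((16 - 9)/13) = 0.
Since k = 0, no intermediate fraction beyond p_3/q_3 has denominator <= 16, so the convergent 29/13 is the closest (its error is |78*13 - 29*35|/(35*13) = 1/455).

29/13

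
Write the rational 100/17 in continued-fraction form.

[5; 1, 7, 2]

Run the Euclidean algorithm on 100 and 17; the successive quotients are the partial quotients a_0, a_1, ... (each step inverts the fractional part left over by the previous one):
  100 = 5*17 + 15, so a_0 = 5.
  17 = 1*15 + 2, so a_1 = 1.
  15 = 7*2 + 1, so a_2 = 7.
  2 = 2*1 + 0, so a_3 = 2.
The remainder reaches 0 after 4 divisions, so the expansion has 4 partial quotients, read off in order.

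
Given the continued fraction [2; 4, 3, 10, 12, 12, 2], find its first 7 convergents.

2/1, 9/4, 29/13, 299/134, 3617/1621, 43703/19586, 91023/40793

Using the convergent recurrence p_i = a_i*p_{i-1} + p_{i-2}, q_i = a_i*q_{i-1} + q_{i-2} with p_{-2}=0, p_{-1}=1, q_{-2}=1, q_{-1}=0:
  i=0: a_0=2, p_0 = 2*1 + 0 = 2, q_0 = 2*0 + 1 = 1.
  i=1: a_1=4, p_1 = 4*2 + 1 = 9, q_1 = 4*1 + 0 = 4.
  i=2: a_2=3, p_2 = 3*9 + 2 = 29, q_2 = 3*4 + 1 = 13.
  i=3: a_3=10, p_3 = 10*29 + 9 = 299, q_3 = 10*13 + 4 = 134.
  i=4: a_4=12, p_4 = 12*299 + 29 = 3617, q_4 = 12*134 + 13 = 1621.
  i=5: a_5=12, p_5 = 12*3617 + 299 = 43703, q_5 = 12*1621 + 134 = 19586.
  i=6: a_6=2, p_6 = 2*43703 + 3617 = 91023, q_6 = 2*19586 + 1621 = 40793.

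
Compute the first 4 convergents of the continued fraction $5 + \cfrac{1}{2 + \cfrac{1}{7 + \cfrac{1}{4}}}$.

5/1, 11/2, 82/15, 339/62

Using the convergent recurrence p_i = a_i*p_{i-1} + p_{i-2}, q_i = a_i*q_{i-1} + q_{i-2} with p_{-2}=0, p_{-1}=1, q_{-2}=1, q_{-1}=0:
  i=0: a_0=5, p_0 = 5*1 + 0 = 5, q_0 = 5*0 + 1 = 1.
  i=1: a_1=2, p_1 = 2*5 + 1 = 11, q_1 = 2*1 + 0 = 2.
  i=2: a_2=7, p_2 = 7*11 + 5 = 82, q_2 = 7*2 + 1 = 15.
  i=3: a_3=4, p_3 = 4*82 + 11 = 339, q_3 = 4*15 + 2 = 62.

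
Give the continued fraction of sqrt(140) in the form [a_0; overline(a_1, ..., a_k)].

Write x_i = (sqrt(140) + m_i)/d_i with (m_0, d_0) = (0, 1). a_0 = floor(sqrt(140)) = 11, since 11^2 = 121 <= 140 < 144 = 12^2.
Iterate m_{i+1} = d_i*a_i - m_i, d_{i+1} = (140 - m_{i+1}^2)/d_i, a_{i+1} = floor((a_0 + m_{i+1})/d_{i+1}):
  m_1 = 1*11 - 0 = 11, d_1 = (140 - 11^2)/1 = 19/1 = 19, a_1 = floor((11 + 11)/19) = 1.
  m_2 = 19*1 - 11 = 8, d_2 = (140 - 8^2)/19 = 76/19 = 4, a_2 = floor((11 + 8)/4) = 4.
  m_3 = 4*4 - 8 = 8, d_3 = (140 - 8^2)/4 = 76/4 = 19, a_3 = floor((11 + 8)/19) = 1.
  m_4 = 19*1 - 8 = 11, d_4 = (140 - 11^2)/19 = 19/19 = 1, a_4 = floor((11 + 11)/1) = 22.
  m_5 = 1*22 - 11 = 11, d_5 = (140 - 11^2)/1 = 19/1 = 19: (m_5, d_5) = (m_1, d_1) = (11, 19), so from here the quotients repeat a_1, ..., a_4; the period length is 4.
Hence the expansion of sqrt(140) is a_0 = 11 followed by the repeating block 1, 4, 1, 22 (period 4).

[11; overline(1, 4, 1, 22)]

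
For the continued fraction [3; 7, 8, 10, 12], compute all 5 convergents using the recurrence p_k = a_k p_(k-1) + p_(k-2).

3/1, 22/7, 179/57, 1812/577, 21923/6981

Using the convergent recurrence p_i = a_i*p_{i-1} + p_{i-2}, q_i = a_i*q_{i-1} + q_{i-2} with p_{-2}=0, p_{-1}=1, q_{-2}=1, q_{-1}=0:
  i=0: a_0=3, p_0 = 3*1 + 0 = 3, q_0 = 3*0 + 1 = 1.
  i=1: a_1=7, p_1 = 7*3 + 1 = 22, q_1 = 7*1 + 0 = 7.
  i=2: a_2=8, p_2 = 8*22 + 3 = 179, q_2 = 8*7 + 1 = 57.
  i=3: a_3=10, p_3 = 10*179 + 22 = 1812, q_3 = 10*57 + 7 = 577.
  i=4: a_4=12, p_4 = 12*1812 + 179 = 21923, q_4 = 12*577 + 57 = 6981.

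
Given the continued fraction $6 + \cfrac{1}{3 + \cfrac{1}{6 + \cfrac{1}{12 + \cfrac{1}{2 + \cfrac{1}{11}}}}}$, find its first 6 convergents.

Using the convergent recurrence p_i = a_i*p_{i-1} + p_{i-2}, q_i = a_i*q_{i-1} + q_{i-2} with p_{-2}=0, p_{-1}=1, q_{-2}=1, q_{-1}=0:
  i=0: a_0=6, p_0 = 6*1 + 0 = 6, q_0 = 6*0 + 1 = 1.
  i=1: a_1=3, p_1 = 3*6 + 1 = 19, q_1 = 3*1 + 0 = 3.
  i=2: a_2=6, p_2 = 6*19 + 6 = 120, q_2 = 6*3 + 1 = 19.
  i=3: a_3=12, p_3 = 12*120 + 19 = 1459, q_3 = 12*19 + 3 = 231.
  i=4: a_4=2, p_4 = 2*1459 + 120 = 3038, q_4 = 2*231 + 19 = 481.
  i=5: a_5=11, p_5 = 11*3038 + 1459 = 34877, q_5 = 11*481 + 231 = 5522.

6/1, 19/3, 120/19, 1459/231, 3038/481, 34877/5522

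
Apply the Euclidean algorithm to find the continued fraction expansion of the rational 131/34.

[3; 1, 5, 1, 4]

Run the Euclidean algorithm on 131 and 34; the successive quotients are the partial quotients a_0, a_1, ... (each step inverts the fractional part left over by the previous one):
  131 = 3*34 + 29, so a_0 = 3.
  34 = 1*29 + 5, so a_1 = 1.
  29 = 5*5 + 4, so a_2 = 5.
  5 = 1*4 + 1, so a_3 = 1.
  4 = 4*1 + 0, so a_4 = 4.
The remainder reaches 0 after 5 divisions, so the expansion has 5 partial quotients, read off in order.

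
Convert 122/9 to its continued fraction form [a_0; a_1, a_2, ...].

[13; 1, 1, 4]

Run the Euclidean algorithm on 122 and 9; the successive quotients are the partial quotients a_0, a_1, ... (each step inverts the fractional part left over by the previous one):
  122 = 13*9 + 5, so a_0 = 13.
  9 = 1*5 + 4, so a_1 = 1.
  5 = 1*4 + 1, so a_2 = 1.
  4 = 4*1 + 0, so a_3 = 4.
The remainder reaches 0 after 4 divisions, so the expansion has 4 partial quotients, read off in order.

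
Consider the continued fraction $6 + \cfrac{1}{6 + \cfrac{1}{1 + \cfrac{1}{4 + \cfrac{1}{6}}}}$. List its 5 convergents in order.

6/1, 37/6, 43/7, 209/34, 1297/211

Using the convergent recurrence p_i = a_i*p_{i-1} + p_{i-2}, q_i = a_i*q_{i-1} + q_{i-2} with p_{-2}=0, p_{-1}=1, q_{-2}=1, q_{-1}=0:
  i=0: a_0=6, p_0 = 6*1 + 0 = 6, q_0 = 6*0 + 1 = 1.
  i=1: a_1=6, p_1 = 6*6 + 1 = 37, q_1 = 6*1 + 0 = 6.
  i=2: a_2=1, p_2 = 1*37 + 6 = 43, q_2 = 1*6 + 1 = 7.
  i=3: a_3=4, p_3 = 4*43 + 37 = 209, q_3 = 4*7 + 6 = 34.
  i=4: a_4=6, p_4 = 6*209 + 43 = 1297, q_4 = 6*34 + 7 = 211.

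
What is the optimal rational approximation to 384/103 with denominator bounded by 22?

41/11

Expand x = 384/103 as a continued fraction with the Euclidean algorithm:
  384 = 3*103 + 75, so a_0 = 3.
  103 = 1*75 + 28, so a_1 = 1.
  75 = 2*28 + 19, so a_2 = 2.
  28 = 1*19 + 9, so a_3 = 1.
  19 = 2*9 + 1, so a_4 = 2.
  9 = 9*1 + 0, so a_5 = 9.
so x = [3; 1, 2, 1, 2, 9].
Convergents (p_i = a_i*p_{i-1} + p_{i-2}, q_i = a_i*q_{i-1} + q_{i-2} with p_{-2}=0, p_{-1}=1, q_{-2}=1, q_{-1}=0), until the denominator exceeds 22:
  i=0: a_0=3, p_0 = 3*1 + 0 = 3, q_0 = 3*0 + 1 = 1.
  i=1: a_1=1, p_1 = 1*3 + 1 = 4, q_1 = 1*1 + 0 = 1.
  i=2: a_2=2, p_2 = 2*4 + 3 = 11, q_2 = 2*1 + 1 = 3.
  i=3: a_3=1, p_3 = 1*11 + 4 = 15, q_3 = 1*3 + 1 = 4.
  i=4: a_4=2, p_4 = 2*15 + 11 = 41, q_4 = 2*4 + 3 = 11.
  i=5: a_5=9, p_5 = 9*41 + 15 = 384, q_5 = 9*11 + 4 = 103.
q_5 = 103 > 22, so the last convergent with denominator <= 22 is p_4/q_4 = 41/11.
The closest fraction with denominator <= 22 is either p_4/q_4 or the intermediate fraction (k*p_4 + p_3)/(k*q_4 + q_3) with the largest k >= 1 whose denominator stays <= 22; these approach x as k grows, and every other convergent or intermediate fraction in range is farther away.
Largest k: floor((22 - q_3)/q_4) = floor((22 - 4)/11) = 1.
That gives (1*41 + 15)/(1*11 + 4) = 56/15.
Compare the errors: |x - 41/11| = |384*11 - 41*103|/(103*11) = 1/1133, and |x - 56/15| = |384*15 - 56*103|/(103*15) = 8/1545.
Cross-multiplying, 1*1545 = 1545 < 9064 = 8*1133, so 1/1133 is smaller: the convergent 41/11 is closer to x than 56/15.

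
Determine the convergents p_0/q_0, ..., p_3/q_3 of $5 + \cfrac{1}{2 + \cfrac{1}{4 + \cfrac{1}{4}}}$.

Using the convergent recurrence p_i = a_i*p_{i-1} + p_{i-2}, q_i = a_i*q_{i-1} + q_{i-2} with p_{-2}=0, p_{-1}=1, q_{-2}=1, q_{-1}=0:
  i=0: a_0=5, p_0 = 5*1 + 0 = 5, q_0 = 5*0 + 1 = 1.
  i=1: a_1=2, p_1 = 2*5 + 1 = 11, q_1 = 2*1 + 0 = 2.
  i=2: a_2=4, p_2 = 4*11 + 5 = 49, q_2 = 4*2 + 1 = 9.
  i=3: a_3=4, p_3 = 4*49 + 11 = 207, q_3 = 4*9 + 2 = 38.

5/1, 11/2, 49/9, 207/38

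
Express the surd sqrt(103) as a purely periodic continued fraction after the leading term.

[10; (6, 1, 2, 1, 1, 9, 1, 1, 2, 1, 6, 20)]

Write x_i = (sqrt(103) + m_i)/d_i with (m_0, d_0) = (0, 1). a_0 = floor(sqrt(103)) = 10, since 10^2 = 100 <= 103 < 121 = 11^2.
Iterate m_{i+1} = d_i*a_i - m_i, d_{i+1} = (103 - m_{i+1}^2)/d_i, a_{i+1} = floor((a_0 + m_{i+1})/d_{i+1}):
  m_1 = 1*10 - 0 = 10, d_1 = (103 - 10^2)/1 = 3/1 = 3, a_1 = floor((10 + 10)/3) = 6.
  m_2 = 3*6 - 10 = 8, d_2 = (103 - 8^2)/3 = 39/3 = 13, a_2 = floor((10 + 8)/13) = 1.
  m_3 = 13*1 - 8 = 5, d_3 = (103 - 5^2)/13 = 78/13 = 6, a_3 = floor((10 + 5)/6) = 2.
  m_4 = 6*2 - 5 = 7, d_4 = (103 - 7^2)/6 = 54/6 = 9, a_4 = floor((10 + 7)/9) = 1.
  m_5 = 9*1 - 7 = 2, d_5 = (103 - 2^2)/9 = 99/9 = 11, a_5 = floor((10 + 2)/11) = 1.
  m_6 = 11*1 - 2 = 9, d_6 = (103 - 9^2)/11 = 22/11 = 2, a_6 = floor((10 + 9)/2) = 9.
  m_7 = 2*9 - 9 = 9, d_7 = (103 - 9^2)/2 = 22/2 = 11, a_7 = floor((10 + 9)/11) = 1.
  m_8 = 11*1 - 9 = 2, d_8 = (103 - 2^2)/11 = 99/11 = 9, a_8 = floor((10 + 2)/9) = 1.
  m_9 = 9*1 - 2 = 7, d_9 = (103 - 7^2)/9 = 54/9 = 6, a_9 = floor((10 + 7)/6) = 2.
  m_10 = 6*2 - 7 = 5, d_10 = (103 - 5^2)/6 = 78/6 = 13, a_10 = floor((10 + 5)/13) = 1.
  m_11 = 13*1 - 5 = 8, d_11 = (103 - 8^2)/13 = 39/13 = 3, a_11 = floor((10 + 8)/3) = 6.
  m_12 = 3*6 - 8 = 10, d_12 = (103 - 10^2)/3 = 3/3 = 1, a_12 = floor((10 + 10)/1) = 20.
  m_13 = 1*20 - 10 = 10, d_13 = (103 - 10^2)/1 = 3/1 = 3: (m_13, d_13) = (m_1, d_1) = (10, 3), so from here the quotients repeat a_1, ..., a_12; the period length is 12.
Hence the expansion of sqrt(103) is a_0 = 10 followed by the repeating block 6, 1, 2, 1, 1, 9, 1, 1, 2, 1, 6, 20 (period 12).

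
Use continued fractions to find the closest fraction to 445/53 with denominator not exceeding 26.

Expand x = 445/53 as a continued fraction with the Euclidean algorithm:
  445 = 8*53 + 21, so a_0 = 8.
  53 = 2*21 + 11, so a_1 = 2.
  21 = 1*11 + 10, so a_2 = 1.
  11 = 1*10 + 1, so a_3 = 1.
  10 = 10*1 + 0, so a_4 = 10.
so x = [8; 2, 1, 1, 10].
Convergents (p_i = a_i*p_{i-1} + p_{i-2}, q_i = a_i*q_{i-1} + q_{i-2} with p_{-2}=0, p_{-1}=1, q_{-2}=1, q_{-1}=0), until the denominator exceeds 26:
  i=0: a_0=8, p_0 = 8*1 + 0 = 8, q_0 = 8*0 + 1 = 1.
  i=1: a_1=2, p_1 = 2*8 + 1 = 17, q_1 = 2*1 + 0 = 2.
  i=2: a_2=1, p_2 = 1*17 + 8 = 25, q_2 = 1*2 + 1 = 3.
  i=3: a_3=1, p_3 = 1*25 + 17 = 42, q_3 = 1*3 + 2 = 5.
  i=4: a_4=10, p_4 = 10*42 + 25 = 445, q_4 = 10*5 + 3 = 53.
q_4 = 53 > 26, so the last convergent with denominator <= 26 is p_3/q_3 = 42/5.
The closest fraction with denominator <= 26 is either p_3/q_3 or the intermediate fraction (k*p_3 + p_2)/(k*q_3 + q_2) with the largest k >= 1 whose denominator stays <= 26; these approach x as k grows, and every other convergent or intermediate fraction in range is farther away.
Largest k: floor((26 - q_2)/q_3) = floor((26 - 3)/5) = 4.
That gives (4*42 + 25)/(4*5 + 3) = 193/23.
Compare the errors: |x - 42/5| = |445*5 - 42*53|/(53*5) = 1/265, and |x - 193/23| = |445*23 - 193*53|/(53*23) = 6/1219.
Cross-multiplying, 1*1219 = 1219 < 1590 = 6*265, so 1/265 is smaller: the convergent 42/5 is closer to x than 193/23.

42/5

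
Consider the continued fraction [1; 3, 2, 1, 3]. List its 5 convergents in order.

Using the convergent recurrence p_i = a_i*p_{i-1} + p_{i-2}, q_i = a_i*q_{i-1} + q_{i-2} with p_{-2}=0, p_{-1}=1, q_{-2}=1, q_{-1}=0:
  i=0: a_0=1, p_0 = 1*1 + 0 = 1, q_0 = 1*0 + 1 = 1.
  i=1: a_1=3, p_1 = 3*1 + 1 = 4, q_1 = 3*1 + 0 = 3.
  i=2: a_2=2, p_2 = 2*4 + 1 = 9, q_2 = 2*3 + 1 = 7.
  i=3: a_3=1, p_3 = 1*9 + 4 = 13, q_3 = 1*7 + 3 = 10.
  i=4: a_4=3, p_4 = 3*13 + 9 = 48, q_4 = 3*10 + 7 = 37.

1/1, 4/3, 9/7, 13/10, 48/37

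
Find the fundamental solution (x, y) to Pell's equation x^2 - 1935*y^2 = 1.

First expand sqrt(1935) as a continued fraction. With x_i = (sqrt(1935) + m_i)/d_i and (m_0, d_0) = (0, 1): a_0 = floor(sqrt(1935)) = 43, since 43^2 = 1849 <= 1935 < 1936 = 44^2.
Iterate m_{i+1} = d_i*a_i - m_i, d_{i+1} = (1935 - m_{i+1}^2)/d_i, a_{i+1} = floor((a_0 + m_{i+1})/d_{i+1}):
  m_1 = 1*43 - 0 = 43, d_1 = (1935 - 43^2)/1 = 86/1 = 86, a_1 = floor((43 + 43)/86) = 1.
  m_2 = 86*1 - 43 = 43, d_2 = (1935 - 43^2)/86 = 86/86 = 1, a_2 = floor((43 + 43)/1) = 86.
  m_3 = 1*86 - 43 = 43, d_3 = (1935 - 43^2)/1 = 86/1 = 86: (m_3, d_3) = (m_1, d_1) = (43, 86), so from here the quotients repeat a_1, a_2; the period length is 2.
So sqrt(1935) = [43; (1, 86)] with period length k = 2.
k is even, so the fundamental solution of x^2 - 1935y^2 = 1 is (p_{k-1}, q_{k-1}) = (p_1, q_1); compute convergents through index 1.
Convergents (p_i = a_i*p_{i-1} + p_{i-2}, q_i = a_i*q_{i-1} + q_{i-2} with p_{-2}=0, p_{-1}=1, q_{-2}=1, q_{-1}=0):
  i=0: a_0=43, p_0 = 43*1 + 0 = 43, q_0 = 43*0 + 1 = 1.
  i=1: a_1=1, p_1 = 1*43 + 1 = 44, q_1 = 1*1 + 0 = 1.
Check: 44^2 - 1935*1^2 = 1936 - 1935 = 1, so (x, y) = (44, 1) solves the equation, and by the theorem it is the least positive solution.

(x, y) = (44, 1)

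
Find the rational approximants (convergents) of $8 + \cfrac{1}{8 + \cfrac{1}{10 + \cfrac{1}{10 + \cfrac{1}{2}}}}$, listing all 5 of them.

8/1, 65/8, 658/81, 6645/818, 13948/1717

Using the convergent recurrence p_i = a_i*p_{i-1} + p_{i-2}, q_i = a_i*q_{i-1} + q_{i-2} with p_{-2}=0, p_{-1}=1, q_{-2}=1, q_{-1}=0:
  i=0: a_0=8, p_0 = 8*1 + 0 = 8, q_0 = 8*0 + 1 = 1.
  i=1: a_1=8, p_1 = 8*8 + 1 = 65, q_1 = 8*1 + 0 = 8.
  i=2: a_2=10, p_2 = 10*65 + 8 = 658, q_2 = 10*8 + 1 = 81.
  i=3: a_3=10, p_3 = 10*658 + 65 = 6645, q_3 = 10*81 + 8 = 818.
  i=4: a_4=2, p_4 = 2*6645 + 658 = 13948, q_4 = 2*818 + 81 = 1717.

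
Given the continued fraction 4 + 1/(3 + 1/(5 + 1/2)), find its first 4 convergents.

4/1, 13/3, 69/16, 151/35

Using the convergent recurrence p_i = a_i*p_{i-1} + p_{i-2}, q_i = a_i*q_{i-1} + q_{i-2} with p_{-2}=0, p_{-1}=1, q_{-2}=1, q_{-1}=0:
  i=0: a_0=4, p_0 = 4*1 + 0 = 4, q_0 = 4*0 + 1 = 1.
  i=1: a_1=3, p_1 = 3*4 + 1 = 13, q_1 = 3*1 + 0 = 3.
  i=2: a_2=5, p_2 = 5*13 + 4 = 69, q_2 = 5*3 + 1 = 16.
  i=3: a_3=2, p_3 = 2*69 + 13 = 151, q_3 = 2*16 + 3 = 35.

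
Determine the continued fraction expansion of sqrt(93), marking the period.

Write x_i = (sqrt(93) + m_i)/d_i with (m_0, d_0) = (0, 1). a_0 = floor(sqrt(93)) = 9, since 9^2 = 81 <= 93 < 100 = 10^2.
Iterate m_{i+1} = d_i*a_i - m_i, d_{i+1} = (93 - m_{i+1}^2)/d_i, a_{i+1} = floor((a_0 + m_{i+1})/d_{i+1}):
  m_1 = 1*9 - 0 = 9, d_1 = (93 - 9^2)/1 = 12/1 = 12, a_1 = floor((9 + 9)/12) = 1.
  m_2 = 12*1 - 9 = 3, d_2 = (93 - 3^2)/12 = 84/12 = 7, a_2 = floor((9 + 3)/7) = 1.
  m_3 = 7*1 - 3 = 4, d_3 = (93 - 4^2)/7 = 77/7 = 11, a_3 = floor((9 + 4)/11) = 1.
  m_4 = 11*1 - 4 = 7, d_4 = (93 - 7^2)/11 = 44/11 = 4, a_4 = floor((9 + 7)/4) = 4.
  m_5 = 4*4 - 7 = 9, d_5 = (93 - 9^2)/4 = 12/4 = 3, a_5 = floor((9 + 9)/3) = 6.
  m_6 = 3*6 - 9 = 9, d_6 = (93 - 9^2)/3 = 12/3 = 4, a_6 = floor((9 + 9)/4) = 4.
  m_7 = 4*4 - 9 = 7, d_7 = (93 - 7^2)/4 = 44/4 = 11, a_7 = floor((9 + 7)/11) = 1.
  m_8 = 11*1 - 7 = 4, d_8 = (93 - 4^2)/11 = 77/11 = 7, a_8 = floor((9 + 4)/7) = 1.
  m_9 = 7*1 - 4 = 3, d_9 = (93 - 3^2)/7 = 84/7 = 12, a_9 = floor((9 + 3)/12) = 1.
  m_10 = 12*1 - 3 = 9, d_10 = (93 - 9^2)/12 = 12/12 = 1, a_10 = floor((9 + 9)/1) = 18.
  m_11 = 1*18 - 9 = 9, d_11 = (93 - 9^2)/1 = 12/1 = 12: (m_11, d_11) = (m_1, d_1) = (9, 12), so from here the quotients repeat a_1, ..., a_10; the period length is 10.
Hence the expansion of sqrt(93) is a_0 = 9 followed by the repeating block 1, 1, 1, 4, 6, 4, 1, 1, 1, 18 (period 10).

[9; (1, 1, 1, 4, 6, 4, 1, 1, 1, 18)]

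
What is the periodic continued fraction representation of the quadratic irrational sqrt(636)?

Write x_i = (sqrt(636) + m_i)/d_i with (m_0, d_0) = (0, 1). a_0 = floor(sqrt(636)) = 25, since 25^2 = 625 <= 636 < 676 = 26^2.
Iterate m_{i+1} = d_i*a_i - m_i, d_{i+1} = (636 - m_{i+1}^2)/d_i, a_{i+1} = floor((a_0 + m_{i+1})/d_{i+1}):
  m_1 = 1*25 - 0 = 25, d_1 = (636 - 25^2)/1 = 11/1 = 11, a_1 = floor((25 + 25)/11) = 4.
  m_2 = 11*4 - 25 = 19, d_2 = (636 - 19^2)/11 = 275/11 = 25, a_2 = floor((25 + 19)/25) = 1.
  m_3 = 25*1 - 19 = 6, d_3 = (636 - 6^2)/25 = 600/25 = 24, a_3 = floor((25 + 6)/24) = 1.
  m_4 = 24*1 - 6 = 18, d_4 = (636 - 18^2)/24 = 312/24 = 13, a_4 = floor((25 + 18)/13) = 3.
  m_5 = 13*3 - 18 = 21, d_5 = (636 - 21^2)/13 = 195/13 = 15, a_5 = floor((25 + 21)/15) = 3.
  m_6 = 15*3 - 21 = 24, d_6 = (636 - 24^2)/15 = 60/15 = 4, a_6 = floor((25 + 24)/4) = 12.
  m_7 = 4*12 - 24 = 24, d_7 = (636 - 24^2)/4 = 60/4 = 15, a_7 = floor((25 + 24)/15) = 3.
  m_8 = 15*3 - 24 = 21, d_8 = (636 - 21^2)/15 = 195/15 = 13, a_8 = floor((25 + 21)/13) = 3.
  m_9 = 13*3 - 21 = 18, d_9 = (636 - 18^2)/13 = 312/13 = 24, a_9 = floor((25 + 18)/24) = 1.
  m_10 = 24*1 - 18 = 6, d_10 = (636 - 6^2)/24 = 600/24 = 25, a_10 = floor((25 + 6)/25) = 1.
  m_11 = 25*1 - 6 = 19, d_11 = (636 - 19^2)/25 = 275/25 = 11, a_11 = floor((25 + 19)/11) = 4.
  m_12 = 11*4 - 19 = 25, d_12 = (636 - 25^2)/11 = 11/11 = 1, a_12 = floor((25 + 25)/1) = 50.
  m_13 = 1*50 - 25 = 25, d_13 = (636 - 25^2)/1 = 11/1 = 11: (m_13, d_13) = (m_1, d_1) = (25, 11), so from here the quotients repeat a_1, ..., a_12; the period length is 12.
Hence the expansion of sqrt(636) is a_0 = 25 followed by the repeating block 4, 1, 1, 3, 3, 12, 3, 3, 1, 1, 4, 50 (period 12).

[25; (4, 1, 1, 3, 3, 12, 3, 3, 1, 1, 4, 50)]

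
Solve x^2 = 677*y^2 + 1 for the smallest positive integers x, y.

(x, y) = (1353, 52)

First expand sqrt(677) as a continued fraction. With x_i = (sqrt(677) + m_i)/d_i and (m_0, d_0) = (0, 1): a_0 = floor(sqrt(677)) = 26, since 26^2 = 676 <= 677 < 729 = 27^2.
Iterate m_{i+1} = d_i*a_i - m_i, d_{i+1} = (677 - m_{i+1}^2)/d_i, a_{i+1} = floor((a_0 + m_{i+1})/d_{i+1}):
  m_1 = 1*26 - 0 = 26, d_1 = (677 - 26^2)/1 = 1/1 = 1, a_1 = floor((26 + 26)/1) = 52.
  m_2 = 1*52 - 26 = 26, d_2 = (677 - 26^2)/1 = 1/1 = 1: (m_2, d_2) = (m_1, d_1) = (26, 1), so from here the quotient a_1 repeats; the period length is 1.
So sqrt(677) = [26; (52)] with period length k = 1.
k is odd, so (p_{k-1}, q_{k-1}) only solves x^2 - 677y^2 = -1 and the fundamental solution of x^2 - 677y^2 = 1 is (p_{2k-1}, q_{2k-1}) = (p_1, q_1); compute convergents through index 1, running through the period twice.
Convergents (p_i = a_i*p_{i-1} + p_{i-2}, q_i = a_i*q_{i-1} + q_{i-2} with p_{-2}=0, p_{-1}=1, q_{-2}=1, q_{-1}=0):
  i=0: a_0=26, p_0 = 26*1 + 0 = 26, q_0 = 26*0 + 1 = 1.
  i=1: a_1=52, p_1 = 52*26 + 1 = 1353, q_1 = 52*1 + 0 = 52.
Indeed p_0^2 - 677*q_0^2 = 676 - 677 = -1, not +1.
Check: 1353^2 - 677*52^2 = 1830609 - 1830608 = 1, so (x, y) = (1353, 52) solves the equation, and by the theorem it is the least positive solution.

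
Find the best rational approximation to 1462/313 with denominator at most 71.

Expand x = 1462/313 as a continued fraction with the Euclidean algorithm:
  1462 = 4*313 + 210, so a_0 = 4.
  313 = 1*210 + 103, so a_1 = 1.
  210 = 2*103 + 4, so a_2 = 2.
  103 = 25*4 + 3, so a_3 = 25.
  4 = 1*3 + 1, so a_4 = 1.
  3 = 3*1 + 0, so a_5 = 3.
so x = [4; 1, 2, 25, 1, 3].
Convergents (p_i = a_i*p_{i-1} + p_{i-2}, q_i = a_i*q_{i-1} + q_{i-2} with p_{-2}=0, p_{-1}=1, q_{-2}=1, q_{-1}=0), until the denominator exceeds 71:
  i=0: a_0=4, p_0 = 4*1 + 0 = 4, q_0 = 4*0 + 1 = 1.
  i=1: a_1=1, p_1 = 1*4 + 1 = 5, q_1 = 1*1 + 0 = 1.
  i=2: a_2=2, p_2 = 2*5 + 4 = 14, q_2 = 2*1 + 1 = 3.
  i=3: a_3=25, p_3 = 25*14 + 5 = 355, q_3 = 25*3 + 1 = 76.
q_3 = 76 > 71, so the last convergent with denominator <= 71 is p_2/q_2 = 14/3.
The closest fraction with denominator <= 71 is either p_2/q_2 or the intermediate fraction (k*p_2 + p_1)/(k*q_2 + q_1) with the largest k >= 1 whose denominator stays <= 71; these approach x as k grows, and every other convergent or intermediate fraction in range is farther away.
Largest k: floor((71 - q_1)/q_2) = floor((71 - 1)/3) = 23.
That gives (23*14 + 5)/(23*3 + 1) = 327/70.
Compare the errors: |x - 14/3| = |1462*3 - 14*313|/(313*3) = 4/939, and |x - 327/70| = |1462*70 - 327*313|/(313*70) = 11/21910.
Cross-multiplying, 11*939 = 10329 < 87640 = 4*21910, so 11/21910 is smaller: the intermediate fraction 327/70 is closer to x than 14/3.

327/70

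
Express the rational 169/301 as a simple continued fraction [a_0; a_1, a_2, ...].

Run the Euclidean algorithm on 169 and 301; the successive quotients are the partial quotients a_0, a_1, ... (each step inverts the fractional part left over by the previous one):
  169 = 0*301 + 169, so a_0 = 0.
  301 = 1*169 + 132, so a_1 = 1.
  169 = 1*132 + 37, so a_2 = 1.
  132 = 3*37 + 21, so a_3 = 3.
  37 = 1*21 + 16, so a_4 = 1.
  21 = 1*16 + 5, so a_5 = 1.
  16 = 3*5 + 1, so a_6 = 3.
  5 = 5*1 + 0, so a_7 = 5.
The remainder reaches 0 after 8 divisions, so the expansion has 8 partial quotients, read off in order.

[0; 1, 1, 3, 1, 1, 3, 5]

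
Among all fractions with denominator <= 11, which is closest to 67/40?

Expand x = 67/40 as a continued fraction with the Euclidean algorithm:
  67 = 1*40 + 27, so a_0 = 1.
  40 = 1*27 + 13, so a_1 = 1.
  27 = 2*13 + 1, so a_2 = 2.
  13 = 13*1 + 0, so a_3 = 13.
so x = [1; 1, 2, 13].
Convergents (p_i = a_i*p_{i-1} + p_{i-2}, q_i = a_i*q_{i-1} + q_{i-2} with p_{-2}=0, p_{-1}=1, q_{-2}=1, q_{-1}=0), until the denominator exceeds 11:
  i=0: a_0=1, p_0 = 1*1 + 0 = 1, q_0 = 1*0 + 1 = 1.
  i=1: a_1=1, p_1 = 1*1 + 1 = 2, q_1 = 1*1 + 0 = 1.
  i=2: a_2=2, p_2 = 2*2 + 1 = 5, q_2 = 2*1 + 1 = 3.
  i=3: a_3=13, p_3 = 13*5 + 2 = 67, q_3 = 13*3 + 1 = 40.
q_3 = 40 > 11, so the last convergent with denominator <= 11 is p_2/q_2 = 5/3.
The closest fraction with denominator <= 11 is either p_2/q_2 or the intermediate fraction (k*p_2 + p_1)/(k*q_2 + q_1) with the largest k >= 1 whose denominator stays <= 11; these approach x as k grows, and every other convergent or intermediate fraction in range is farther away.
Largest k: floor((11 - q_1)/q_2) = floor((11 - 1)/3) = 3.
That gives (3*5 + 2)/(3*3 + 1) = 17/10.
Compare the errors: |x - 5/3| = |67*3 - 5*40|/(40*3) = 1/120, and |x - 17/10| = |67*10 - 17*40|/(40*10) = 10/400.
Cross-multiplying, 1*400 = 400 < 1200 = 10*120, so 1/120 is smaller: the convergent 5/3 is closer to x than 17/10.

5/3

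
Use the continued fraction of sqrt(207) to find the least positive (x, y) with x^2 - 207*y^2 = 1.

(x, y) = (1151, 80)

First expand sqrt(207) as a continued fraction. With x_i = (sqrt(207) + m_i)/d_i and (m_0, d_0) = (0, 1): a_0 = floor(sqrt(207)) = 14, since 14^2 = 196 <= 207 < 225 = 15^2.
Iterate m_{i+1} = d_i*a_i - m_i, d_{i+1} = (207 - m_{i+1}^2)/d_i, a_{i+1} = floor((a_0 + m_{i+1})/d_{i+1}):
  m_1 = 1*14 - 0 = 14, d_1 = (207 - 14^2)/1 = 11/1 = 11, a_1 = floor((14 + 14)/11) = 2.
  m_2 = 11*2 - 14 = 8, d_2 = (207 - 8^2)/11 = 143/11 = 13, a_2 = floor((14 + 8)/13) = 1.
  m_3 = 13*1 - 8 = 5, d_3 = (207 - 5^2)/13 = 182/13 = 14, a_3 = floor((14 + 5)/14) = 1.
  m_4 = 14*1 - 5 = 9, d_4 = (207 - 9^2)/14 = 126/14 = 9, a_4 = floor((14 + 9)/9) = 2.
  m_5 = 9*2 - 9 = 9, d_5 = (207 - 9^2)/9 = 126/9 = 14, a_5 = floor((14 + 9)/14) = 1.
  m_6 = 14*1 - 9 = 5, d_6 = (207 - 5^2)/14 = 182/14 = 13, a_6 = floor((14 + 5)/13) = 1.
  m_7 = 13*1 - 5 = 8, d_7 = (207 - 8^2)/13 = 143/13 = 11, a_7 = floor((14 + 8)/11) = 2.
  m_8 = 11*2 - 8 = 14, d_8 = (207 - 14^2)/11 = 11/11 = 1, a_8 = floor((14 + 14)/1) = 28.
  m_9 = 1*28 - 14 = 14, d_9 = (207 - 14^2)/1 = 11/1 = 11: (m_9, d_9) = (m_1, d_1) = (14, 11), so from here the quotients repeat a_1, ..., a_8; the period length is 8.
So sqrt(207) = [14; (2, 1, 1, 2, 1, 1, 2, 28)] with period length k = 8.
k is even, so the fundamental solution of x^2 - 207y^2 = 1 is (p_{k-1}, q_{k-1}) = (p_7, q_7); compute convergents through index 7.
Convergents (p_i = a_i*p_{i-1} + p_{i-2}, q_i = a_i*q_{i-1} + q_{i-2} with p_{-2}=0, p_{-1}=1, q_{-2}=1, q_{-1}=0):
  i=0: a_0=14, p_0 = 14*1 + 0 = 14, q_0 = 14*0 + 1 = 1.
  i=1: a_1=2, p_1 = 2*14 + 1 = 29, q_1 = 2*1 + 0 = 2.
  i=2: a_2=1, p_2 = 1*29 + 14 = 43, q_2 = 1*2 + 1 = 3.
  i=3: a_3=1, p_3 = 1*43 + 29 = 72, q_3 = 1*3 + 2 = 5.
  i=4: a_4=2, p_4 = 2*72 + 43 = 187, q_4 = 2*5 + 3 = 13.
  i=5: a_5=1, p_5 = 1*187 + 72 = 259, q_5 = 1*13 + 5 = 18.
  i=6: a_6=1, p_6 = 1*259 + 187 = 446, q_6 = 1*18 + 13 = 31.
  i=7: a_7=2, p_7 = 2*446 + 259 = 1151, q_7 = 2*31 + 18 = 80.
Check: 1151^2 - 207*80^2 = 1324801 - 1324800 = 1, so (x, y) = (1151, 80) solves the equation, and by the theorem it is the least positive solution.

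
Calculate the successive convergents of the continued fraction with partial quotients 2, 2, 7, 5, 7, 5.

2/1, 5/2, 37/15, 190/77, 1367/554, 7025/2847

Using the convergent recurrence p_i = a_i*p_{i-1} + p_{i-2}, q_i = a_i*q_{i-1} + q_{i-2} with p_{-2}=0, p_{-1}=1, q_{-2}=1, q_{-1}=0:
  i=0: a_0=2, p_0 = 2*1 + 0 = 2, q_0 = 2*0 + 1 = 1.
  i=1: a_1=2, p_1 = 2*2 + 1 = 5, q_1 = 2*1 + 0 = 2.
  i=2: a_2=7, p_2 = 7*5 + 2 = 37, q_2 = 7*2 + 1 = 15.
  i=3: a_3=5, p_3 = 5*37 + 5 = 190, q_3 = 5*15 + 2 = 77.
  i=4: a_4=7, p_4 = 7*190 + 37 = 1367, q_4 = 7*77 + 15 = 554.
  i=5: a_5=5, p_5 = 5*1367 + 190 = 7025, q_5 = 5*554 + 77 = 2847.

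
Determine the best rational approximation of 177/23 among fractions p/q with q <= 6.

23/3

Expand x = 177/23 as a continued fraction with the Euclidean algorithm:
  177 = 7*23 + 16, so a_0 = 7.
  23 = 1*16 + 7, so a_1 = 1.
  16 = 2*7 + 2, so a_2 = 2.
  7 = 3*2 + 1, so a_3 = 3.
  2 = 2*1 + 0, so a_4 = 2.
so x = [7; 1, 2, 3, 2].
Convergents (p_i = a_i*p_{i-1} + p_{i-2}, q_i = a_i*q_{i-1} + q_{i-2} with p_{-2}=0, p_{-1}=1, q_{-2}=1, q_{-1}=0), until the denominator exceeds 6:
  i=0: a_0=7, p_0 = 7*1 + 0 = 7, q_0 = 7*0 + 1 = 1.
  i=1: a_1=1, p_1 = 1*7 + 1 = 8, q_1 = 1*1 + 0 = 1.
  i=2: a_2=2, p_2 = 2*8 + 7 = 23, q_2 = 2*1 + 1 = 3.
  i=3: a_3=3, p_3 = 3*23 + 8 = 77, q_3 = 3*3 + 1 = 10.
q_3 = 10 > 6, so the last convergent with denominator <= 6 is p_2/q_2 = 23/3.
The closest fraction with denominator <= 6 is either p_2/q_2 or the intermediate fraction (k*p_2 + p_1)/(k*q_2 + q_1) with the largest k >= 1 whose denominator stays <= 6; these approach x as k grows, and every other convergent or intermediate fraction in range is farther away.
Largest k: floor((6 - q_1)/q_2) = floor((6 - 1)/3) = 1.
That gives (1*23 + 8)/(1*3 + 1) = 31/4.
Compare the errors: |x - 23/3| = |177*3 - 23*23|/(23*3) = 2/69, and |x - 31/4| = |177*4 - 31*23|/(23*4) = 5/92.
Cross-multiplying, 2*92 = 184 < 345 = 5*69, so 2/69 is smaller: the convergent 23/3 is closer to x than 31/4.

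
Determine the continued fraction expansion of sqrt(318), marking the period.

[17; (1, 4, 1, 34)]

Write x_i = (sqrt(318) + m_i)/d_i with (m_0, d_0) = (0, 1). a_0 = floor(sqrt(318)) = 17, since 17^2 = 289 <= 318 < 324 = 18^2.
Iterate m_{i+1} = d_i*a_i - m_i, d_{i+1} = (318 - m_{i+1}^2)/d_i, a_{i+1} = floor((a_0 + m_{i+1})/d_{i+1}):
  m_1 = 1*17 - 0 = 17, d_1 = (318 - 17^2)/1 = 29/1 = 29, a_1 = floor((17 + 17)/29) = 1.
  m_2 = 29*1 - 17 = 12, d_2 = (318 - 12^2)/29 = 174/29 = 6, a_2 = floor((17 + 12)/6) = 4.
  m_3 = 6*4 - 12 = 12, d_3 = (318 - 12^2)/6 = 174/6 = 29, a_3 = floor((17 + 12)/29) = 1.
  m_4 = 29*1 - 12 = 17, d_4 = (318 - 17^2)/29 = 29/29 = 1, a_4 = floor((17 + 17)/1) = 34.
  m_5 = 1*34 - 17 = 17, d_5 = (318 - 17^2)/1 = 29/1 = 29: (m_5, d_5) = (m_1, d_1) = (17, 29), so from here the quotients repeat a_1, ..., a_4; the period length is 4.
Hence the expansion of sqrt(318) is a_0 = 17 followed by the repeating block 1, 4, 1, 34 (period 4).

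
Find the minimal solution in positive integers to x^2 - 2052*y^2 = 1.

First expand sqrt(2052) as a continued fraction. With x_i = (sqrt(2052) + m_i)/d_i and (m_0, d_0) = (0, 1): a_0 = floor(sqrt(2052)) = 45, since 45^2 = 2025 <= 2052 < 2116 = 46^2.
Iterate m_{i+1} = d_i*a_i - m_i, d_{i+1} = (2052 - m_{i+1}^2)/d_i, a_{i+1} = floor((a_0 + m_{i+1})/d_{i+1}):
  m_1 = 1*45 - 0 = 45, d_1 = (2052 - 45^2)/1 = 27/1 = 27, a_1 = floor((45 + 45)/27) = 3.
  m_2 = 27*3 - 45 = 36, d_2 = (2052 - 36^2)/27 = 756/27 = 28, a_2 = floor((45 + 36)/28) = 2.
  m_3 = 28*2 - 36 = 20, d_3 = (2052 - 20^2)/28 = 1652/28 = 59, a_3 = floor((45 + 20)/59) = 1.
  m_4 = 59*1 - 20 = 39, d_4 = (2052 - 39^2)/59 = 531/59 = 9, a_4 = floor((45 + 39)/9) = 9.
  m_5 = 9*9 - 39 = 42, d_5 = (2052 - 42^2)/9 = 288/9 = 32, a_5 = floor((45 + 42)/32) = 2.
  m_6 = 32*2 - 42 = 22, d_6 = (2052 - 22^2)/32 = 1568/32 = 49, a_6 = floor((45 + 22)/49) = 1.
  m_7 = 49*1 - 22 = 27, d_7 = (2052 - 27^2)/49 = 1323/49 = 27, a_7 = floor((45 + 27)/27) = 2.
  m_8 = 27*2 - 27 = 27, d_8 = (2052 - 27^2)/27 = 1323/27 = 49, a_8 = floor((45 + 27)/49) = 1.
  m_9 = 49*1 - 27 = 22, d_9 = (2052 - 22^2)/49 = 1568/49 = 32, a_9 = floor((45 + 22)/32) = 2.
  m_10 = 32*2 - 22 = 42, d_10 = (2052 - 42^2)/32 = 288/32 = 9, a_10 = floor((45 + 42)/9) = 9.
  m_11 = 9*9 - 42 = 39, d_11 = (2052 - 39^2)/9 = 531/9 = 59, a_11 = floor((45 + 39)/59) = 1.
  m_12 = 59*1 - 39 = 20, d_12 = (2052 - 20^2)/59 = 1652/59 = 28, a_12 = floor((45 + 20)/28) = 2.
  m_13 = 28*2 - 20 = 36, d_13 = (2052 - 36^2)/28 = 756/28 = 27, a_13 = floor((45 + 36)/27) = 3.
  m_14 = 27*3 - 36 = 45, d_14 = (2052 - 45^2)/27 = 27/27 = 1, a_14 = floor((45 + 45)/1) = 90.
  m_15 = 1*90 - 45 = 45, d_15 = (2052 - 45^2)/1 = 27/1 = 27: (m_15, d_15) = (m_1, d_1) = (45, 27), so from here the quotients repeat a_1, ..., a_14; the period length is 14.
So sqrt(2052) = [45; (3, 2, 1, 9, 2, 1, 2, 1, 2, 9, 1, 2, 3, 90)] with period length k = 14.
k is even, so the fundamental solution of x^2 - 2052y^2 = 1 is (p_{k-1}, q_{k-1}) = (p_13, q_13); compute convergents through index 13.
Convergents (p_i = a_i*p_{i-1} + p_{i-2}, q_i = a_i*q_{i-1} + q_{i-2} with p_{-2}=0, p_{-1}=1, q_{-2}=1, q_{-1}=0):
  i=0: a_0=45, p_0 = 45*1 + 0 = 45, q_0 = 45*0 + 1 = 1.
  i=1: a_1=3, p_1 = 3*45 + 1 = 136, q_1 = 3*1 + 0 = 3.
  i=2: a_2=2, p_2 = 2*136 + 45 = 317, q_2 = 2*3 + 1 = 7.
  i=3: a_3=1, p_3 = 1*317 + 136 = 453, q_3 = 1*7 + 3 = 10.
  i=4: a_4=9, p_4 = 9*453 + 317 = 4394, q_4 = 9*10 + 7 = 97.
  i=5: a_5=2, p_5 = 2*4394 + 453 = 9241, q_5 = 2*97 + 10 = 204.
  i=6: a_6=1, p_6 = 1*9241 + 4394 = 13635, q_6 = 1*204 + 97 = 301.
  i=7: a_7=2, p_7 = 2*13635 + 9241 = 36511, q_7 = 2*301 + 204 = 806.
  i=8: a_8=1, p_8 = 1*36511 + 13635 = 50146, q_8 = 1*806 + 301 = 1107.
  i=9: a_9=2, p_9 = 2*50146 + 36511 = 136803, q_9 = 2*1107 + 806 = 3020.
  i=10: a_10=9, p_10 = 9*136803 + 50146 = 1281373, q_10 = 9*3020 + 1107 = 28287.
  i=11: a_11=1, p_11 = 1*1281373 + 136803 = 1418176, q_11 = 1*28287 + 3020 = 31307.
  i=12: a_12=2, p_12 = 2*1418176 + 1281373 = 4117725, q_12 = 2*31307 + 28287 = 90901.
  i=13: a_13=3, p_13 = 3*4117725 + 1418176 = 13771351, q_13 = 3*90901 + 31307 = 304010.
Check: 13771351^2 - 2052*304010^2 = 189650108365201 - 189650108365200 = 1, so (x, y) = (13771351, 304010) solves the equation, and by the theorem it is the least positive solution.

(x, y) = (13771351, 304010)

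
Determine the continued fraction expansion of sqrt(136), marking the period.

[11; (1, 1, 1, 22)]

Write x_i = (sqrt(136) + m_i)/d_i with (m_0, d_0) = (0, 1). a_0 = floor(sqrt(136)) = 11, since 11^2 = 121 <= 136 < 144 = 12^2.
Iterate m_{i+1} = d_i*a_i - m_i, d_{i+1} = (136 - m_{i+1}^2)/d_i, a_{i+1} = floor((a_0 + m_{i+1})/d_{i+1}):
  m_1 = 1*11 - 0 = 11, d_1 = (136 - 11^2)/1 = 15/1 = 15, a_1 = floor((11 + 11)/15) = 1.
  m_2 = 15*1 - 11 = 4, d_2 = (136 - 4^2)/15 = 120/15 = 8, a_2 = floor((11 + 4)/8) = 1.
  m_3 = 8*1 - 4 = 4, d_3 = (136 - 4^2)/8 = 120/8 = 15, a_3 = floor((11 + 4)/15) = 1.
  m_4 = 15*1 - 4 = 11, d_4 = (136 - 11^2)/15 = 15/15 = 1, a_4 = floor((11 + 11)/1) = 22.
  m_5 = 1*22 - 11 = 11, d_5 = (136 - 11^2)/1 = 15/1 = 15: (m_5, d_5) = (m_1, d_1) = (11, 15), so from here the quotients repeat a_1, ..., a_4; the period length is 4.
Hence the expansion of sqrt(136) is a_0 = 11 followed by the repeating block 1, 1, 1, 22 (period 4).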